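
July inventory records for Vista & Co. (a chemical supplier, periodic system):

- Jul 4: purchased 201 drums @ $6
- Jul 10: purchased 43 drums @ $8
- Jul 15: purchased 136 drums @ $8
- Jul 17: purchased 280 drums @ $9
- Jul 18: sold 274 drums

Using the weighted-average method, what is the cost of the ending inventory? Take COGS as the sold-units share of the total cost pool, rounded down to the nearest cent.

Jul 18, sell 274: 274/660 × $5,158.00 → $2,141.35
Ending inventory (cost pool remaining) = $3,016.65

Ending inventory = $3,016.65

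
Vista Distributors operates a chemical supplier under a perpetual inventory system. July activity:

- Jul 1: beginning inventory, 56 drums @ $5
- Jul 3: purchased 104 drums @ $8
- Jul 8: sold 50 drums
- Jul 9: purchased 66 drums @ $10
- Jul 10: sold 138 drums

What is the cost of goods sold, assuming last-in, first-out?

Jul 8, 50 sold [LIFO — newest first]: 50 @ $8 = $400
Jul 10, 138 sold [LIFO — newest first]: 66 @ $10 + 54 @ $8 + 18 @ $5 = $1,182
Total COGS = $400 + $1,182 = $1,582
Ending inventory: 38 @ $5 = $190

COGS = $1,582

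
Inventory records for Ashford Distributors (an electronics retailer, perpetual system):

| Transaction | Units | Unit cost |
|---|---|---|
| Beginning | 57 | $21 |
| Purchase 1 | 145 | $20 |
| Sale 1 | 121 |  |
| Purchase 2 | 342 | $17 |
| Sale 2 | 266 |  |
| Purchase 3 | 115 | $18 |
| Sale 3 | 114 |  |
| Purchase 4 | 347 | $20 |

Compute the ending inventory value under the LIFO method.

Ending inventory = $9,927

Sale 1 (121) [LIFO — newest first]: 121 @ $20 = $2,420
Sale 2 (266) [LIFO — newest first]: 266 @ $17 = $4,522
Sale 3 (114) [LIFO — newest first]: 114 @ $18 = $2,052
Total COGS = $2,420 + $4,522 + $2,052 = $8,994
Ending inventory: 57 @ $21 + 24 @ $20 + 76 @ $17 + 1 @ $18 + 347 @ $20 = $9,927
Check: goods available $18,921 = COGS $8,994 + ending $9,927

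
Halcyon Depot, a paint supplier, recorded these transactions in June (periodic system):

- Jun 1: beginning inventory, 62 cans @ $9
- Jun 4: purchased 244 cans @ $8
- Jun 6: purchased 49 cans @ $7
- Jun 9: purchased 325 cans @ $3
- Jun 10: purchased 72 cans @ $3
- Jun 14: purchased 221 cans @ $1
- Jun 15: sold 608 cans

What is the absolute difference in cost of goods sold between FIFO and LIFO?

FIFO COGS: 62 @ $9 + 244 @ $8 + 49 @ $7 + 253 @ $3 = $3,612
LIFO COGS: 221 @ $1 + 72 @ $3 + 315 @ $3 = $1,382
Difference = |$3,612 − $1,382| = $2,230

$2,230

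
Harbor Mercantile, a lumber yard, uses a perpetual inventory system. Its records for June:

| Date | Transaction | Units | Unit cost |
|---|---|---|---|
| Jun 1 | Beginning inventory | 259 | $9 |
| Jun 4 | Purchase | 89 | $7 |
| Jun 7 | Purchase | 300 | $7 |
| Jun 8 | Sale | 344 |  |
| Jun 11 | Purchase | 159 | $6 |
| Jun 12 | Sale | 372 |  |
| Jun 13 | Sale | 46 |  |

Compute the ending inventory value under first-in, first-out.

Jun 8, 344 sold [FIFO — oldest first]: 259 @ $9 + 85 @ $7 = $2,926
Jun 12, 372 sold [FIFO — oldest first]: 4 @ $7 + 300 @ $7 + 68 @ $6 = $2,536
Jun 13, 46 sold [FIFO — oldest first]: 46 @ $6 = $276
Total COGS = $2,926 + $2,536 + $276 = $5,738
Ending inventory: 45 @ $6 = $270

Ending inventory = $270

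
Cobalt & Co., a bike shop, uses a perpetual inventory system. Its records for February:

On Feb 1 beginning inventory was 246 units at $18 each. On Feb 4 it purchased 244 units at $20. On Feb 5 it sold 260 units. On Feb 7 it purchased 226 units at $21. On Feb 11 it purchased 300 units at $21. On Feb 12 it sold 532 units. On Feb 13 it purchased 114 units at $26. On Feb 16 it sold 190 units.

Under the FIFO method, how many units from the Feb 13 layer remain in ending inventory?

114

Feb 5, 260 sold [FIFO — oldest first]: 246 @ $18 + 14 @ $20 = $4,708
Feb 12, 532 sold [FIFO — oldest first]: 230 @ $20 + 226 @ $21 + 76 @ $21 = $10,942
Feb 16, 190 sold [FIFO — oldest first]: 190 @ $21 = $3,990
Total COGS = $4,708 + $10,942 + $3,990 = $19,640
Ending inventory: 34 @ $21 + 114 @ $26 = $3,678
Check: goods available $23,318 = COGS $19,640 + ending $3,678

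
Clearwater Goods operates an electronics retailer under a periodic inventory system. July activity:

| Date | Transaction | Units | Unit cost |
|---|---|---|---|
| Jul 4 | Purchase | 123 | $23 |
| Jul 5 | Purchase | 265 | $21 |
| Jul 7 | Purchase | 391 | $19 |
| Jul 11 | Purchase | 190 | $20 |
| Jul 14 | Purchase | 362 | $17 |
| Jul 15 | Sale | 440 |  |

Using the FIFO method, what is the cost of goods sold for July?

Jul 15, 440 sold [FIFO — oldest first]: 123 @ $23 + 265 @ $21 + 52 @ $19 = $9,382
Ending inventory: 339 @ $19 + 190 @ $20 + 362 @ $17 = $16,395

COGS = $9,382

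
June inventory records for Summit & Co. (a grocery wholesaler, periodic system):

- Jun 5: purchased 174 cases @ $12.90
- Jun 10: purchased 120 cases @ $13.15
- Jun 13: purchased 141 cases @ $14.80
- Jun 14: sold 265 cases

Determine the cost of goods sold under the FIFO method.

Jun 14, 265 sold [FIFO — oldest first]: 174 @ $12.90 + 91 @ $13.15 = $3,441.25
Ending inventory: 29 @ $13.15 + 141 @ $14.80 = $2,468.15
Check: goods available $5,909.40 = COGS $3,441.25 + ending $2,468.15

COGS = $3,441.25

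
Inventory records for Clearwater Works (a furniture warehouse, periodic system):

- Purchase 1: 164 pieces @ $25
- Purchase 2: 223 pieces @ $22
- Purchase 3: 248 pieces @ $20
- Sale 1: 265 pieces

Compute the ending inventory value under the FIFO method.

Sale 1 (265) [FIFO — oldest first]: 164 @ $25 + 101 @ $22 = $6,322
Ending inventory: 122 @ $22 + 248 @ $20 = $7,644

Ending inventory = $7,644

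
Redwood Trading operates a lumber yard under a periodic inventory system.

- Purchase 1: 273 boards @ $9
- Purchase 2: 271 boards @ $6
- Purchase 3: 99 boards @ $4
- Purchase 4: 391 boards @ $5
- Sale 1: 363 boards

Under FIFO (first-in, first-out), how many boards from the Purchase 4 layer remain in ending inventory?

391

Sale 1 (363) [FIFO — oldest first]: 273 @ $9 + 90 @ $6 = $2,997
Ending inventory: 181 @ $6 + 99 @ $4 + 391 @ $5 = $3,437
Check: goods available $6,434 = COGS $2,997 + ending $3,437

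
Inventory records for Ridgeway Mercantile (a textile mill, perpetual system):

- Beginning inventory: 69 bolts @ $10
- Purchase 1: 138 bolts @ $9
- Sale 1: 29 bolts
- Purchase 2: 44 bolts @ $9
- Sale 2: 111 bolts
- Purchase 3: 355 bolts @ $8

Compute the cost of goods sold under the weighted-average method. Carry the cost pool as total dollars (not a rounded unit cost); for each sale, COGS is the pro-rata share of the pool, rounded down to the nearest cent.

COGS = $1,299.33

After Beginning: 69 on hand, pool $690.00 (≈ $10.0000 each)
After Purchase 1: 207 on hand, pool $1,932.00 (≈ $9.3333 each)
Sale 1, sell 29: 29/207 × $1,932.00 → $270.66
After Purchase 2: 222 on hand, pool $2,057.34 (≈ $9.2673 each)
Sale 2, sell 111: 111/222 × $2,057.34 → $1,028.67
After Purchase 3: 466 on hand, pool $3,868.67 (≈ $8.3019 each)
Total COGS = $270.66 + $1,028.67 = $1,299.33
Ending inventory (cost pool remaining) = $3,868.67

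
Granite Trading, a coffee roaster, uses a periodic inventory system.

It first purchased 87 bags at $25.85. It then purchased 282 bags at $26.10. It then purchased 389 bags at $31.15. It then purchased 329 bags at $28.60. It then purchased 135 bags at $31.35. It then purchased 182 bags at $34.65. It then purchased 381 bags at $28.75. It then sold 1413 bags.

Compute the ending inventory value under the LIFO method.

Sale 1 (1413) [LIFO — newest first]: 381 @ $28.75 + 182 @ $34.65 + 135 @ $31.35 + 329 @ $28.60 + 386 @ $31.15 = $42,925.60
Ending inventory: 87 @ $25.85 + 282 @ $26.10 + 3 @ $31.15 = $9,702.60
Check: goods available $52,628.20 = COGS $42,925.60 + ending $9,702.60

Ending inventory = $9,702.60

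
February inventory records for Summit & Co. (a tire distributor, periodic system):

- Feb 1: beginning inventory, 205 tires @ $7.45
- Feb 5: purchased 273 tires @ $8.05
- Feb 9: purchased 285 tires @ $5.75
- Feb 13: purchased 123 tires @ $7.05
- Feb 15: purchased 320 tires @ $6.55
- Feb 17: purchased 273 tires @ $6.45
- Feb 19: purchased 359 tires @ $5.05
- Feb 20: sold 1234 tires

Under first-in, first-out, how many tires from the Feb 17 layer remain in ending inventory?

Feb 20, 1234 sold [FIFO — oldest first]: 205 @ $7.45 + 273 @ $8.05 + 285 @ $5.75 + 123 @ $7.05 + 320 @ $6.55 + 28 @ $6.45 = $8,507.40
Ending inventory: 245 @ $6.45 + 359 @ $5.05 = $3,393.20
Check: goods available $11,900.60 = COGS $8,507.40 + ending $3,393.20

245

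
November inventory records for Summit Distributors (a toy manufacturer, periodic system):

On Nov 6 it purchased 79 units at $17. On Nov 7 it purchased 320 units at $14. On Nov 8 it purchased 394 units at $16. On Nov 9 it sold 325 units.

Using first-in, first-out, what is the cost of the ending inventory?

Nov 9, 325 sold [FIFO — oldest first]: 79 @ $17 + 246 @ $14 = $4,787
Ending inventory: 74 @ $14 + 394 @ $16 = $7,340
Check: goods available $12,127 = COGS $4,787 + ending $7,340

Ending inventory = $7,340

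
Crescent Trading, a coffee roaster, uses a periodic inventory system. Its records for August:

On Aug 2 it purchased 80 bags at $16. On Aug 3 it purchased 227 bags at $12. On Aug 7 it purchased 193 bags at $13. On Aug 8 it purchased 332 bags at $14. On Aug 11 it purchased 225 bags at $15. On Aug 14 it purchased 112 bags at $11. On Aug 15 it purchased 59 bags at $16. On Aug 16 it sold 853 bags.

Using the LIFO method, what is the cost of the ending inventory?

Ending inventory = $4,888

Aug 16, 853 sold [LIFO — newest first]: 59 @ $16 + 112 @ $11 + 225 @ $15 + 332 @ $14 + 125 @ $13 = $11,824
Ending inventory: 80 @ $16 + 227 @ $12 + 68 @ $13 = $4,888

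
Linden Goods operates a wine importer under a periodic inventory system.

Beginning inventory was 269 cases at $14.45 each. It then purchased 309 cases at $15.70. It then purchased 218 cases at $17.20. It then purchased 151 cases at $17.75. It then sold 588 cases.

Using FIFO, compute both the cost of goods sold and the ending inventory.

COGS = $8,910.35; ending inventory = $6,257.85

Sale 1 (588) [FIFO — oldest first]: 269 @ $14.45 + 309 @ $15.70 + 10 @ $17.20 = $8,910.35
Ending inventory: 208 @ $17.20 + 151 @ $17.75 = $6,257.85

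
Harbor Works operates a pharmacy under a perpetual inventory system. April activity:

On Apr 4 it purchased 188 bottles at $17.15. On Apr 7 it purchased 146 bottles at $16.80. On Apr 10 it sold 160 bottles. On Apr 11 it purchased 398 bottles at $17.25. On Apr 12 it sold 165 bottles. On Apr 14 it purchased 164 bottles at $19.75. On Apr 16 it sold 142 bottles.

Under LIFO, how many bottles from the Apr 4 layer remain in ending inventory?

Apr 10, 160 sold [LIFO — newest first]: 146 @ $16.80 + 14 @ $17.15 = $2,692.90
Apr 12, 165 sold [LIFO — newest first]: 165 @ $17.25 = $2,846.25
Apr 16, 142 sold [LIFO — newest first]: 142 @ $19.75 = $2,804.50
Total COGS = $2,692.90 + $2,846.25 + $2,804.50 = $8,343.65
Ending inventory: 174 @ $17.15 + 233 @ $17.25 + 22 @ $19.75 = $7,437.85

174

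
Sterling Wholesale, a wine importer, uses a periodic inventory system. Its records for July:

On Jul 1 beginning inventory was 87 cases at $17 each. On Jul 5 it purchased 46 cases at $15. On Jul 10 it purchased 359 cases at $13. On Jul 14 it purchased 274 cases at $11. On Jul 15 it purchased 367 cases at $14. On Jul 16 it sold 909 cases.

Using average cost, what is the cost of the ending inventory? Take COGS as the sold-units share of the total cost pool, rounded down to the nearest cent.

Ending inventory = $2,963.21

Jul 16, sell 909: 909/1133 × $14,988.00 → $12,024.79
Ending inventory (cost pool remaining) = $2,963.21
Check: goods available $14,988.00 = COGS $12,024.79 + ending $2,963.21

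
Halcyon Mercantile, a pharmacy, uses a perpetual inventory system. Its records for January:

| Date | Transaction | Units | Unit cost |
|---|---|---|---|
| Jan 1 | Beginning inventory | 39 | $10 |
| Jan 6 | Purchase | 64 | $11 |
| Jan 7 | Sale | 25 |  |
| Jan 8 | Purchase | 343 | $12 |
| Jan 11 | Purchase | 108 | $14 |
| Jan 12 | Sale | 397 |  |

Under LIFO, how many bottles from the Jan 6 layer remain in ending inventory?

39

Jan 7, 25 sold [LIFO — newest first]: 25 @ $11 = $275
Jan 12, 397 sold [LIFO — newest first]: 108 @ $14 + 289 @ $12 = $4,980
Total COGS = $275 + $4,980 = $5,255
Ending inventory: 39 @ $10 + 39 @ $11 + 54 @ $12 = $1,467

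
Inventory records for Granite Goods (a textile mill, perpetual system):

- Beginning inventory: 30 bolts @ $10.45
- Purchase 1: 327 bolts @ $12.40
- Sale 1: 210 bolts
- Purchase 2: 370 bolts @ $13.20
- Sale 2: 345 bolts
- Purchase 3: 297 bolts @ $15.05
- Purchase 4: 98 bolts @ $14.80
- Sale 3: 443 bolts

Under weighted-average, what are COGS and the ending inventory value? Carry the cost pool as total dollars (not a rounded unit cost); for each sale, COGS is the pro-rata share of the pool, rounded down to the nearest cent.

After Beginning: 30 on hand, pool $313.50 (≈ $10.4500 each)
After Purchase 1: 357 on hand, pool $4,368.30 (≈ $12.2361 each)
Sale 1, sell 210: 210/357 × $4,368.30 → $2,569.58
After Purchase 2: 517 on hand, pool $6,682.72 (≈ $12.9260 each)
Sale 2, sell 345: 345/517 × $6,682.72 → $4,459.45
After Purchase 3: 469 on hand, pool $6,693.12 (≈ $14.2710 each)
After Purchase 4: 567 on hand, pool $8,143.52 (≈ $14.3625 each)
Sale 3, sell 443: 443/567 × $8,143.52 → $6,362.57
Total COGS = $2,569.58 + $4,459.45 + $6,362.57 = $13,391.60
Ending inventory (cost pool remaining) = $1,780.95
Check: goods available $15,172.55 = COGS $13,391.60 + ending $1,780.95

COGS = $13,391.60; ending inventory = $1,780.95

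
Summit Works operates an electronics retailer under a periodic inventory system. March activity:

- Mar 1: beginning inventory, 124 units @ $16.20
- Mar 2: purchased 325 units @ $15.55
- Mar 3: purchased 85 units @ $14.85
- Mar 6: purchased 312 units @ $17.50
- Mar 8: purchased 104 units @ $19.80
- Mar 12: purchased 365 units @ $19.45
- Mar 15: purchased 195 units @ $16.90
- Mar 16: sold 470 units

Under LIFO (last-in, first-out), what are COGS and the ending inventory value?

COGS = $8,644.25; ending inventory = $17,594.50

Mar 16, 470 sold [LIFO — newest first]: 195 @ $16.90 + 275 @ $19.45 = $8,644.25
Ending inventory: 124 @ $16.20 + 325 @ $15.55 + 85 @ $14.85 + 312 @ $17.50 + 104 @ $19.80 + 90 @ $19.45 = $17,594.50
Check: goods available $26,238.75 = COGS $8,644.25 + ending $17,594.50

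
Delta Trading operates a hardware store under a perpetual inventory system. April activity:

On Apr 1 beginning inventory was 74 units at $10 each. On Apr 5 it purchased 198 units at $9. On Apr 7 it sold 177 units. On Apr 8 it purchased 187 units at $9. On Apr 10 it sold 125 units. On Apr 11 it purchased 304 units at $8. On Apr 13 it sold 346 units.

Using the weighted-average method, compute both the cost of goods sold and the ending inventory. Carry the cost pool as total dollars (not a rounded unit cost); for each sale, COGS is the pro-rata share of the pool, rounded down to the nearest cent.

COGS = $5,674.24; ending inventory = $962.76

After Apr 1: 74 on hand, pool $740.00 (≈ $10.0000 each)
After Apr 5: 272 on hand, pool $2,522.00 (≈ $9.2721 each)
Apr 7, sell 177: 177/272 × $2,522.00 → $1,641.15
After Apr 8: 282 on hand, pool $2,563.85 (≈ $9.0917 each)
Apr 10, sell 125: 125/282 × $2,563.85 → $1,136.45
After Apr 11: 461 on hand, pool $3,859.40 (≈ $8.3718 each)
Apr 13, sell 346: 346/461 × $3,859.40 → $2,896.64
Total COGS = $1,641.15 + $1,136.45 + $2,896.64 = $5,674.24
Ending inventory (cost pool remaining) = $962.76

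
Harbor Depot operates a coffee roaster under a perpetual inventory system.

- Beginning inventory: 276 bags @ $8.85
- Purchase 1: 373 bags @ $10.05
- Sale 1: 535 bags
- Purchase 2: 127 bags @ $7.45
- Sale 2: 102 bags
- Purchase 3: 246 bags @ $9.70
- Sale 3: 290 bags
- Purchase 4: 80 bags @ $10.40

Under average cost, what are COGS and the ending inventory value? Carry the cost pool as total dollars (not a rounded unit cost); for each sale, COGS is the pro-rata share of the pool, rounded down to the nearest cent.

COGS = $8,645.36; ending inventory = $1,710.24

After Beginning: 276 on hand, pool $2,442.60 (≈ $8.8500 each)
After Purchase 1: 649 on hand, pool $6,191.25 (≈ $9.5397 each)
Sale 1, sell 535: 535/649 × $6,191.25 → $5,103.72
After Purchase 2: 241 on hand, pool $2,033.68 (≈ $8.4385 each)
Sale 2, sell 102: 102/241 × $2,033.68 → $860.72
After Purchase 3: 385 on hand, pool $3,559.16 (≈ $9.2446 each)
Sale 3, sell 290: 290/385 × $3,559.16 → $2,680.92
After Purchase 4: 175 on hand, pool $1,710.24 (≈ $9.7728 each)
Total COGS = $5,103.72 + $860.72 + $2,680.92 = $8,645.36
Ending inventory (cost pool remaining) = $1,710.24
Check: goods available $10,355.60 = COGS $8,645.36 + ending $1,710.24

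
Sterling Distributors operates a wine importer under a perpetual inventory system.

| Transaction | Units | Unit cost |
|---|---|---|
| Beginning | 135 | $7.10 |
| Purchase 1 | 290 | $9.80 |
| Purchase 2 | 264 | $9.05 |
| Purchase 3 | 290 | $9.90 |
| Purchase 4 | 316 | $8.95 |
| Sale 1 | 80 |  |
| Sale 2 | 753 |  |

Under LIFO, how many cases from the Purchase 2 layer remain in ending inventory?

37

Sale 1 (80) [LIFO — newest first]: 80 @ $8.95 = $716.00
Sale 2 (753) [LIFO — newest first]: 236 @ $8.95 + 290 @ $9.90 + 227 @ $9.05 = $7,037.55
Total COGS = $716.00 + $7,037.55 = $7,753.55
Ending inventory: 135 @ $7.10 + 290 @ $9.80 + 37 @ $9.05 = $4,135.35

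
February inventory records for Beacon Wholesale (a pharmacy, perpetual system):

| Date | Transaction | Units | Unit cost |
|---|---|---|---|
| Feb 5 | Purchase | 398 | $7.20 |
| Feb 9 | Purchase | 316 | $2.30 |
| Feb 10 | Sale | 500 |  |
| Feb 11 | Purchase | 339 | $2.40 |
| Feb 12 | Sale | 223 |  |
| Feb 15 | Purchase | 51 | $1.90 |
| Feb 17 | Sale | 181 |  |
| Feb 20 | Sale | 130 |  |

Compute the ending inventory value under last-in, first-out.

Feb 10, 500 sold [LIFO — newest first]: 316 @ $2.30 + 184 @ $7.20 = $2,051.60
Feb 12, 223 sold [LIFO — newest first]: 223 @ $2.40 = $535.20
Feb 17, 181 sold [LIFO — newest first]: 51 @ $1.90 + 116 @ $2.40 + 14 @ $7.20 = $476.10
Feb 20, 130 sold [LIFO — newest first]: 130 @ $7.20 = $936.00
Total COGS = $2,051.60 + $535.20 + $476.10 + $936.00 = $3,998.90
Ending inventory: 70 @ $7.20 = $504.00
Check: goods available $4,502.90 = COGS $3,998.90 + ending $504.00

Ending inventory = $504.00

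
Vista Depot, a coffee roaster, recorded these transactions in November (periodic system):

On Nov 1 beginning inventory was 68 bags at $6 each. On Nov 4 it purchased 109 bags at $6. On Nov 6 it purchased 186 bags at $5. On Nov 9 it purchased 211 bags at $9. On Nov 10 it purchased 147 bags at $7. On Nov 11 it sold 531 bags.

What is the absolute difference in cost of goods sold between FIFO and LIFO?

FIFO COGS: 68 @ $6 + 109 @ $6 + 186 @ $5 + 168 @ $9 = $3,504
LIFO COGS: 147 @ $7 + 211 @ $9 + 173 @ $5 = $3,793
Difference = |$3,504 − $3,793| = $289

$289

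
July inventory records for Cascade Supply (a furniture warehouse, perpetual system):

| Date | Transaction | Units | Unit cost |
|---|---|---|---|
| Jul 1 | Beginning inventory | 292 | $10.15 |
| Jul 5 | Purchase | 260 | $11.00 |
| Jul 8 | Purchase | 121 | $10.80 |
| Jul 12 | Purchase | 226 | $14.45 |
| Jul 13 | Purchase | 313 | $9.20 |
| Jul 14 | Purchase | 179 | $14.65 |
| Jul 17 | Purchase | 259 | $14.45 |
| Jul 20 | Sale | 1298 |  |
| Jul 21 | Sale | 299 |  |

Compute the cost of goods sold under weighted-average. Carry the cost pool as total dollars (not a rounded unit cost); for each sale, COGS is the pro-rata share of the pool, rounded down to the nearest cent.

COGS = $19,009.91

After Jul 1: 292 on hand, pool $2,963.80 (≈ $10.1500 each)
After Jul 5: 552 on hand, pool $5,823.80 (≈ $10.5504 each)
After Jul 8: 673 on hand, pool $7,130.60 (≈ $10.5952 each)
After Jul 12: 899 on hand, pool $10,396.30 (≈ $11.5643 each)
After Jul 13: 1212 on hand, pool $13,275.90 (≈ $10.9537 each)
After Jul 14: 1391 on hand, pool $15,898.25 (≈ $11.4294 each)
After Jul 17: 1650 on hand, pool $19,640.80 (≈ $11.9035 each)
Jul 20, sell 1298: 1298/1650 × $19,640.80 → $15,450.76
Jul 21, sell 299: 299/352 × $4,190.04 → $3,559.15
Total COGS = $15,450.76 + $3,559.15 = $19,009.91
Ending inventory (cost pool remaining) = $630.89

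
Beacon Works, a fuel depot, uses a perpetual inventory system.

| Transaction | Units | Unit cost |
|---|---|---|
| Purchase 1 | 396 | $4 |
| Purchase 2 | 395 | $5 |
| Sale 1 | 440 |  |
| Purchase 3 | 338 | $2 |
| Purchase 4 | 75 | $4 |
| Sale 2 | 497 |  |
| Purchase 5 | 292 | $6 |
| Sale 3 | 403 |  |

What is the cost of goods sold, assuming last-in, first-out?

COGS = $5,663

Sale 1 (440) [LIFO — newest first]: 395 @ $5 + 45 @ $4 = $2,155
Sale 2 (497) [LIFO — newest first]: 75 @ $4 + 338 @ $2 + 84 @ $4 = $1,312
Sale 3 (403) [LIFO — newest first]: 292 @ $6 + 111 @ $4 = $2,196
Total COGS = $2,155 + $1,312 + $2,196 = $5,663
Ending inventory: 156 @ $4 = $624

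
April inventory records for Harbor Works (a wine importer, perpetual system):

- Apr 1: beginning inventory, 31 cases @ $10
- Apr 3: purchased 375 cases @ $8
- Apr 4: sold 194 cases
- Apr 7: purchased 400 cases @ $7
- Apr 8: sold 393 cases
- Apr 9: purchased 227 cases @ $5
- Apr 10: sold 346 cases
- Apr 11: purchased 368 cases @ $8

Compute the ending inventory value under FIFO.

Apr 4, 194 sold [FIFO — oldest first]: 31 @ $10 + 163 @ $8 = $1,614
Apr 8, 393 sold [FIFO — oldest first]: 212 @ $8 + 181 @ $7 = $2,963
Apr 10, 346 sold [FIFO — oldest first]: 219 @ $7 + 127 @ $5 = $2,168
Total COGS = $1,614 + $2,963 + $2,168 = $6,745
Ending inventory: 100 @ $5 + 368 @ $8 = $3,444
Check: goods available $10,189 = COGS $6,745 + ending $3,444

Ending inventory = $3,444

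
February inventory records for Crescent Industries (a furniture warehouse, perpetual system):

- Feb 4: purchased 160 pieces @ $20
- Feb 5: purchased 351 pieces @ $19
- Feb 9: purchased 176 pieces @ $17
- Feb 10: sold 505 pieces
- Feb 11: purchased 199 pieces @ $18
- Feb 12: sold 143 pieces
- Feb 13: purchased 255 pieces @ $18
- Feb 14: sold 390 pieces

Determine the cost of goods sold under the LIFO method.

Feb 10, 505 sold [LIFO — newest first]: 176 @ $17 + 329 @ $19 = $9,243
Feb 12, 143 sold [LIFO — newest first]: 143 @ $18 = $2,574
Feb 14, 390 sold [LIFO — newest first]: 255 @ $18 + 56 @ $18 + 22 @ $19 + 57 @ $20 = $7,156
Total COGS = $9,243 + $2,574 + $7,156 = $18,973
Ending inventory: 103 @ $20 = $2,060

COGS = $18,973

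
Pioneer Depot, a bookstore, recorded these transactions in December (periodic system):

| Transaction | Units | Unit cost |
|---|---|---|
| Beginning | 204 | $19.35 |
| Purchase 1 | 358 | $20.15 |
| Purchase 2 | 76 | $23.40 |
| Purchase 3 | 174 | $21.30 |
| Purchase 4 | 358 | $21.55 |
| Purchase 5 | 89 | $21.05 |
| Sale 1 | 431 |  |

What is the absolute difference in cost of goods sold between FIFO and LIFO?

FIFO COGS: 204 @ $19.35 + 227 @ $20.15 = $8,521.45
LIFO COGS: 89 @ $21.05 + 342 @ $21.55 = $9,243.55
Difference = |$8,521.45 − $9,243.55| = $722.10

$722.10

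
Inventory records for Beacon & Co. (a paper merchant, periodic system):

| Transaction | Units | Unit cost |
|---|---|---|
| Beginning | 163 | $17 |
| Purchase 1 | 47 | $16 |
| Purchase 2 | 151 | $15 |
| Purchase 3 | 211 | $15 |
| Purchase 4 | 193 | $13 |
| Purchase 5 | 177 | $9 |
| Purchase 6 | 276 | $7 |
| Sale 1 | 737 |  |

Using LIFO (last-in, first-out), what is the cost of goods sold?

COGS = $7,399

Sale 1 (737) [LIFO — newest first]: 276 @ $7 + 177 @ $9 + 193 @ $13 + 91 @ $15 = $7,399
Ending inventory: 163 @ $17 + 47 @ $16 + 151 @ $15 + 120 @ $15 = $7,588
Check: goods available $14,987 = COGS $7,399 + ending $7,588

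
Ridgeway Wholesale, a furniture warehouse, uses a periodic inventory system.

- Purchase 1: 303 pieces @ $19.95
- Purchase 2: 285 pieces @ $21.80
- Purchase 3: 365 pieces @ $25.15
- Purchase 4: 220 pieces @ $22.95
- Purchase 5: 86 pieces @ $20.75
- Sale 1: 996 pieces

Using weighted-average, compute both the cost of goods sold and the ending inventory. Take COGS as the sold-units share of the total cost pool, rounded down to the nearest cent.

COGS = $22,365.38; ending inventory = $5,905.72

Sale 1, sell 996: 996/1259 × $28,271.10 → $22,365.38
Ending inventory (cost pool remaining) = $5,905.72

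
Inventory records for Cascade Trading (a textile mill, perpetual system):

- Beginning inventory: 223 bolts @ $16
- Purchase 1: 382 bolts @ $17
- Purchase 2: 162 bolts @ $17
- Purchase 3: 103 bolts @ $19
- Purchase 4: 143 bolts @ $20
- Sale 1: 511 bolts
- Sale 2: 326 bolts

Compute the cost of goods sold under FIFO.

COGS = $14,146

Sale 1 (511) [FIFO — oldest first]: 223 @ $16 + 288 @ $17 = $8,464
Sale 2 (326) [FIFO — oldest first]: 94 @ $17 + 162 @ $17 + 70 @ $19 = $5,682
Total COGS = $8,464 + $5,682 = $14,146
Ending inventory: 33 @ $19 + 143 @ $20 = $3,487
Check: goods available $17,633 = COGS $14,146 + ending $3,487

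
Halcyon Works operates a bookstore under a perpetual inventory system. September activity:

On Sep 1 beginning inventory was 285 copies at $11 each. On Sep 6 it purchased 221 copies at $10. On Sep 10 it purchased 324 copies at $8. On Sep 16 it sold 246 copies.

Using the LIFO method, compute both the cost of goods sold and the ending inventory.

COGS = $1,968; ending inventory = $5,969

Sep 16, 246 sold [LIFO — newest first]: 246 @ $8 = $1,968
Ending inventory: 285 @ $11 + 221 @ $10 + 78 @ $8 = $5,969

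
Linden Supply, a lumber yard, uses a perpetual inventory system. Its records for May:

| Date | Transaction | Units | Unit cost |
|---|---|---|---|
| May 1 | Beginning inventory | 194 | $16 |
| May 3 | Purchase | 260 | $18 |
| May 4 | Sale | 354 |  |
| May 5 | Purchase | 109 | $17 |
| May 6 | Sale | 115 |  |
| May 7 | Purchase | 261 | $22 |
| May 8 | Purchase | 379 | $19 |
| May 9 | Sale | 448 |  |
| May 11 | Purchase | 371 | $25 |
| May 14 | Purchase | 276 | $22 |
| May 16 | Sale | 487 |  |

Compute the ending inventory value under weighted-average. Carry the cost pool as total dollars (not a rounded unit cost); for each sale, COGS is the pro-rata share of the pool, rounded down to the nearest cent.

After May 1: 194 on hand, pool $3,104.00 (≈ $16.0000 each)
After May 3: 454 on hand, pool $7,784.00 (≈ $17.1454 each)
May 4, sell 354: 354/454 × $7,784.00 → $6,069.46
After May 5: 209 on hand, pool $3,567.54 (≈ $17.0696 each)
May 6, sell 115: 115/209 × $3,567.54 → $1,963.00
After May 7: 355 on hand, pool $7,346.54 (≈ $20.6945 each)
After May 8: 734 on hand, pool $14,547.54 (≈ $19.8195 each)
May 9, sell 448: 448/734 × $14,547.54 → $8,879.15
After May 11: 657 on hand, pool $14,943.39 (≈ $22.7449 each)
After May 14: 933 on hand, pool $21,015.39 (≈ $22.5245 each)
May 16, sell 487: 487/933 × $21,015.39 → $10,969.44
Total COGS = $6,069.46 + $1,963.00 + $8,879.15 + $10,969.44 = $27,881.05
Ending inventory (cost pool remaining) = $10,045.95

Ending inventory = $10,045.95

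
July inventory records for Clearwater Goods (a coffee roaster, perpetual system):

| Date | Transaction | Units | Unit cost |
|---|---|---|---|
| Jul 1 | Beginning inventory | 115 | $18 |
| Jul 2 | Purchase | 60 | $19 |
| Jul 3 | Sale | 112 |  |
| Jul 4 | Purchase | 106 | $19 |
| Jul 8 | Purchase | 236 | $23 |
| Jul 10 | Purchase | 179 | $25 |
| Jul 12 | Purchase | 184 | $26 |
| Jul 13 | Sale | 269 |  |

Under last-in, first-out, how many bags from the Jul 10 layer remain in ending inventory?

94

Jul 3, 112 sold [LIFO — newest first]: 60 @ $19 + 52 @ $18 = $2,076
Jul 13, 269 sold [LIFO — newest first]: 184 @ $26 + 85 @ $25 = $6,909
Total COGS = $2,076 + $6,909 = $8,985
Ending inventory: 63 @ $18 + 106 @ $19 + 236 @ $23 + 94 @ $25 = $10,926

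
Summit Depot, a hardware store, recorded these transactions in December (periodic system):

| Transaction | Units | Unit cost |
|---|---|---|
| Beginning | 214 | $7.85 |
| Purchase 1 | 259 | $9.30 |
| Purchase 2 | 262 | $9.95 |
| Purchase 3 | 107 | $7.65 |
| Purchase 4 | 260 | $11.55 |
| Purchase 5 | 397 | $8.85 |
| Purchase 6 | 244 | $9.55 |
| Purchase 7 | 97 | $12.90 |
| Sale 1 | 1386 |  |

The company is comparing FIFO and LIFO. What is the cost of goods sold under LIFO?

FIFO COGS: 214 @ $7.85 + 259 @ $9.30 + 262 @ $9.95 + 107 @ $7.65 + 260 @ $11.55 + 284 @ $8.85 = $13,030.45
LIFO COGS: 97 @ $12.90 + 244 @ $9.55 + 397 @ $8.85 + 260 @ $11.55 + 107 @ $7.65 + 262 @ $9.95 + 19 @ $9.30 = $13,700.10

COGS = $13,700.10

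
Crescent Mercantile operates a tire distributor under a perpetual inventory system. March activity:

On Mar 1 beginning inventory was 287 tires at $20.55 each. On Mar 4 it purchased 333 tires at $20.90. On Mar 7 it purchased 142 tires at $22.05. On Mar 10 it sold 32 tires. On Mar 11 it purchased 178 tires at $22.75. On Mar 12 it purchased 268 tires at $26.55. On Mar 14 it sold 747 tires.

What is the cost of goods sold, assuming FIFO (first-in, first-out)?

Mar 10, 32 sold [FIFO — oldest first]: 32 @ $20.55 = $657.60
Mar 14, 747 sold [FIFO — oldest first]: 255 @ $20.55 + 333 @ $20.90 + 142 @ $22.05 + 17 @ $22.75 = $15,717.80
Total COGS = $657.60 + $15,717.80 = $16,375.40
Ending inventory: 161 @ $22.75 + 268 @ $26.55 = $10,778.15

COGS = $16,375.40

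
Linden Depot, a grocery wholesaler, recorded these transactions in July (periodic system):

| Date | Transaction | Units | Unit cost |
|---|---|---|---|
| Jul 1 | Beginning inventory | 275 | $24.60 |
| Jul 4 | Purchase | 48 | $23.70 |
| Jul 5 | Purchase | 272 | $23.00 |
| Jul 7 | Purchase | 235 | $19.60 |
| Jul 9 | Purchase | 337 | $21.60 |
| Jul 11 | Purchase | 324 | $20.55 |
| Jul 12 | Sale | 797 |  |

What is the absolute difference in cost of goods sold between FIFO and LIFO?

$1,514.80

FIFO COGS: 275 @ $24.60 + 48 @ $23.70 + 272 @ $23.00 + 202 @ $19.60 = $18,117.80
LIFO COGS: 324 @ $20.55 + 337 @ $21.60 + 136 @ $19.60 = $16,603.00
Difference = |$18,117.80 − $16,603.00| = $1,514.80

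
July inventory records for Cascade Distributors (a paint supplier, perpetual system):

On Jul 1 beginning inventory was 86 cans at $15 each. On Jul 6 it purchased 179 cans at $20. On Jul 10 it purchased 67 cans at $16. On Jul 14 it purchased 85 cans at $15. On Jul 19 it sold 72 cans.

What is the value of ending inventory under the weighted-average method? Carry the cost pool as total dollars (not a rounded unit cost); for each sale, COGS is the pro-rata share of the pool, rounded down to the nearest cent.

Ending inventory = $5,970.90

After Jul 1: 86 on hand, pool $1,290.00 (≈ $15.0000 each)
After Jul 6: 265 on hand, pool $4,870.00 (≈ $18.3774 each)
After Jul 10: 332 on hand, pool $5,942.00 (≈ $17.8976 each)
After Jul 14: 417 on hand, pool $7,217.00 (≈ $17.3070 each)
Jul 19, sell 72: 72/417 × $7,217.00 → $1,246.10
Ending inventory (cost pool remaining) = $5,970.90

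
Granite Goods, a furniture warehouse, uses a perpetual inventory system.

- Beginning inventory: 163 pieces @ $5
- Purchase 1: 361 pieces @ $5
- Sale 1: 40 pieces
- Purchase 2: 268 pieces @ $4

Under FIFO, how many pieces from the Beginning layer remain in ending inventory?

Sale 1 (40) [FIFO — oldest first]: 40 @ $5 = $200
Ending inventory: 123 @ $5 + 361 @ $5 + 268 @ $4 = $3,492

123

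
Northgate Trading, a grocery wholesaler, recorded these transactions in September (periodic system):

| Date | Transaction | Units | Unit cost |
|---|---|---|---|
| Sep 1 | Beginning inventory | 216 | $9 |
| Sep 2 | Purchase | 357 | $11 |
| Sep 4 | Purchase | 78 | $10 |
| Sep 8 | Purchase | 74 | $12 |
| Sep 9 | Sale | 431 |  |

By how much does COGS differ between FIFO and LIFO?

FIFO COGS: 216 @ $9 + 215 @ $11 = $4,309
LIFO COGS: 74 @ $12 + 78 @ $10 + 279 @ $11 = $4,737
Difference = |$4,309 − $4,737| = $428

$428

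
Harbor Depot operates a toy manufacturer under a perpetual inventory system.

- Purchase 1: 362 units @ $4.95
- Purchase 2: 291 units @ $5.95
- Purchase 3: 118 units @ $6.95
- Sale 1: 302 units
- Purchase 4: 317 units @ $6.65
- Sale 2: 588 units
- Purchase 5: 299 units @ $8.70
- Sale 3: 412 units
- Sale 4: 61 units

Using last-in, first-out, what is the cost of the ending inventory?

Ending inventory = $118.80

Sale 1 (302) [LIFO — newest first]: 118 @ $6.95 + 184 @ $5.95 = $1,914.90
Sale 2 (588) [LIFO — newest first]: 317 @ $6.65 + 107 @ $5.95 + 164 @ $4.95 = $3,556.50
Sale 3 (412) [LIFO — newest first]: 299 @ $8.70 + 113 @ $4.95 = $3,160.65
Sale 4 (61) [LIFO — newest first]: 61 @ $4.95 = $301.95
Total COGS = $1,914.90 + $3,556.50 + $3,160.65 + $301.95 = $8,934.00
Ending inventory: 24 @ $4.95 = $118.80
Check: goods available $9,052.80 = COGS $8,934.00 + ending $118.80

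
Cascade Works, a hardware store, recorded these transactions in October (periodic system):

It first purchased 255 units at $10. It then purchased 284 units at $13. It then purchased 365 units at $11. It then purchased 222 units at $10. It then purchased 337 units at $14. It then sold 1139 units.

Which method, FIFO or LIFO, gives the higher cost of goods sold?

LIFO

FIFO COGS: 255 @ $10 + 284 @ $13 + 365 @ $11 + 222 @ $10 + 13 @ $14 = $12,659
LIFO COGS: 337 @ $14 + 222 @ $10 + 365 @ $11 + 215 @ $13 = $13,748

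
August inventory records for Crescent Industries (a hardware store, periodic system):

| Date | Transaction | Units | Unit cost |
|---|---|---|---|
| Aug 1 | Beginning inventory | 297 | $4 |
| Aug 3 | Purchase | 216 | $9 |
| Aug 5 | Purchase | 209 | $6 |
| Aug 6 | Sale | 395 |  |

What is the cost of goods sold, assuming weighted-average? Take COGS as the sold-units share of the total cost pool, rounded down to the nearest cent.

Aug 6, sell 395: 395/722 × $4,386.00 → $2,399.54
Ending inventory (cost pool remaining) = $1,986.46

COGS = $2,399.54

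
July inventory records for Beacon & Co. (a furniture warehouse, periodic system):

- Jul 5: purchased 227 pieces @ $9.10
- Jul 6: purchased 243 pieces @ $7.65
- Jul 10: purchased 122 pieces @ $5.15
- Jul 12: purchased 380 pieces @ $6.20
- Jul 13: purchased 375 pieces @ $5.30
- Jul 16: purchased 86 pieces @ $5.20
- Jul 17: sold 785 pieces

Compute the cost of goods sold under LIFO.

Jul 17, 785 sold [LIFO — newest first]: 86 @ $5.20 + 375 @ $5.30 + 324 @ $6.20 = $4,443.50
Ending inventory: 227 @ $9.10 + 243 @ $7.65 + 122 @ $5.15 + 56 @ $6.20 = $4,900.15

COGS = $4,443.50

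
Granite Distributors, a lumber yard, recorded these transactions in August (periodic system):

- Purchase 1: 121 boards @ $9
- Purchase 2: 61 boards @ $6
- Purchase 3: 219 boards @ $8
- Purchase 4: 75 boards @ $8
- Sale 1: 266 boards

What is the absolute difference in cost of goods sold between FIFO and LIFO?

FIFO COGS: 121 @ $9 + 61 @ $6 + 84 @ $8 = $2,127
LIFO COGS: 75 @ $8 + 191 @ $8 = $2,128
Difference = |$2,127 − $2,128| = $1

$1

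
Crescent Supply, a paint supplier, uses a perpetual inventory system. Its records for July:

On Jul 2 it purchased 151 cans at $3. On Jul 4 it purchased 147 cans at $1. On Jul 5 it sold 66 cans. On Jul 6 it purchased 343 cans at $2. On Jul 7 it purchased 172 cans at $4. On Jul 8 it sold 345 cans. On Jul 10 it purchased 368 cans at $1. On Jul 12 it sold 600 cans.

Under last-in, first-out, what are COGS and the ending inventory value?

Jul 5, 66 sold [LIFO — newest first]: 66 @ $1 = $66
Jul 8, 345 sold [LIFO — newest first]: 172 @ $4 + 173 @ $2 = $1,034
Jul 12, 600 sold [LIFO — newest first]: 368 @ $1 + 170 @ $2 + 62 @ $1 = $770
Total COGS = $66 + $1,034 + $770 = $1,870
Ending inventory: 151 @ $3 + 19 @ $1 = $472
Check: goods available $2,342 = COGS $1,870 + ending $472

COGS = $1,870; ending inventory = $472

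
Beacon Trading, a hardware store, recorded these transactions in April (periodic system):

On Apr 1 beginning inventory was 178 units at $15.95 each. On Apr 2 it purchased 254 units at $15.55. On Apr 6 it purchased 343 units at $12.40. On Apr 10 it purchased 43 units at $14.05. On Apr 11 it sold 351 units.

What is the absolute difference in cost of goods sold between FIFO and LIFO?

FIFO COGS: 178 @ $15.95 + 173 @ $15.55 = $5,529.25
LIFO COGS: 43 @ $14.05 + 308 @ $12.40 = $4,423.35
Difference = |$5,529.25 − $4,423.35| = $1,105.90

$1,105.90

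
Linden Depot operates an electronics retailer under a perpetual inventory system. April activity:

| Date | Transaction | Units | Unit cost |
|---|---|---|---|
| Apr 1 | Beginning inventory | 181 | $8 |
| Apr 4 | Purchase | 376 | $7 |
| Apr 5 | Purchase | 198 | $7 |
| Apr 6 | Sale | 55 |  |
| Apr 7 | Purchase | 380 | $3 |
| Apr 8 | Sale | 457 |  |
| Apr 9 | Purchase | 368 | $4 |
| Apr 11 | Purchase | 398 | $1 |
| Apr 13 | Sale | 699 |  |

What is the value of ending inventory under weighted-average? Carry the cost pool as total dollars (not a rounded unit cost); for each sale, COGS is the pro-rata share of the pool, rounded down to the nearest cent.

Ending inventory = $2,707.85

After Apr 1: 181 on hand, pool $1,448.00 (≈ $8.0000 each)
After Apr 4: 557 on hand, pool $4,080.00 (≈ $7.3250 each)
After Apr 5: 755 on hand, pool $5,466.00 (≈ $7.2397 each)
Apr 6, sell 55: 55/755 × $5,466.00 → $398.18
After Apr 7: 1080 on hand, pool $6,207.82 (≈ $5.7480 each)
Apr 8, sell 457: 457/1080 × $6,207.82 → $2,626.82
After Apr 9: 991 on hand, pool $5,053.00 (≈ $5.0989 each)
After Apr 11: 1389 on hand, pool $5,451.00 (≈ $3.9244 each)
Apr 13, sell 699: 699/1389 × $5,451.00 → $2,743.15
Total COGS = $398.18 + $2,626.82 + $2,743.15 = $5,768.15
Ending inventory (cost pool remaining) = $2,707.85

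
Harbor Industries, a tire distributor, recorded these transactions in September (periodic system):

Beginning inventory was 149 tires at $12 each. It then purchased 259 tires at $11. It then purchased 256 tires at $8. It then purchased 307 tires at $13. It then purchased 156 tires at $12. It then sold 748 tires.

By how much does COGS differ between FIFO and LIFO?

$453

FIFO COGS: 149 @ $12 + 259 @ $11 + 256 @ $8 + 84 @ $13 = $7,777
LIFO COGS: 156 @ $12 + 307 @ $13 + 256 @ $8 + 29 @ $11 = $8,230
Difference = |$7,777 − $8,230| = $453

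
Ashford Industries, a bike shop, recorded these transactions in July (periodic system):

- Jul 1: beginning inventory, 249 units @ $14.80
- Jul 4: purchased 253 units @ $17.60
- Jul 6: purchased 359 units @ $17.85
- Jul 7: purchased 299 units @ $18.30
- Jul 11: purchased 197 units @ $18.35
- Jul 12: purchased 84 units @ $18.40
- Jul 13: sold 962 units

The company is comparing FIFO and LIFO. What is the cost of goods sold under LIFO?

FIFO COGS: 249 @ $14.80 + 253 @ $17.60 + 359 @ $17.85 + 101 @ $18.30 = $16,394.45
LIFO COGS: 84 @ $18.40 + 197 @ $18.35 + 299 @ $18.30 + 359 @ $17.85 + 23 @ $17.60 = $17,445.20

COGS = $17,445.20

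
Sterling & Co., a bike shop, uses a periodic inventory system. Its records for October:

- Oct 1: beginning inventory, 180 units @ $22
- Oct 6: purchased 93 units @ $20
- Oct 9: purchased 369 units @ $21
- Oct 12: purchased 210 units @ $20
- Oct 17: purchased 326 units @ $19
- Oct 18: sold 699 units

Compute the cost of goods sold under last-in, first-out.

Oct 18, 699 sold [LIFO — newest first]: 326 @ $19 + 210 @ $20 + 163 @ $21 = $13,817
Ending inventory: 180 @ $22 + 93 @ $20 + 206 @ $21 = $10,146

COGS = $13,817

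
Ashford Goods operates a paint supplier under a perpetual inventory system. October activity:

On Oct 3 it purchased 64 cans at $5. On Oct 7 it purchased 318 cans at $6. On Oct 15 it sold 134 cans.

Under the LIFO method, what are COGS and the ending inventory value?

COGS = $804; ending inventory = $1,424

Oct 15, 134 sold [LIFO — newest first]: 134 @ $6 = $804
Ending inventory: 64 @ $5 + 184 @ $6 = $1,424
Check: goods available $2,228 = COGS $804 + ending $1,424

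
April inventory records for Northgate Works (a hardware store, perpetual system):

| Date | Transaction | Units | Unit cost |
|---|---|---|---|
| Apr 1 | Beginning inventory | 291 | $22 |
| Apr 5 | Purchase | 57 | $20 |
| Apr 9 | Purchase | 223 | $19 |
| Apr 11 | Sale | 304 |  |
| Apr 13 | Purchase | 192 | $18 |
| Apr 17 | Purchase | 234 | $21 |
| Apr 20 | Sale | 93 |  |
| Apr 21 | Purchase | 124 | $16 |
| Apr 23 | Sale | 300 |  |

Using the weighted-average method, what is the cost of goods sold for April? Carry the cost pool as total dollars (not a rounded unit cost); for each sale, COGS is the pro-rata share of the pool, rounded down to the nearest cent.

COGS = $13,934.40

After Apr 1: 291 on hand, pool $6,402.00 (≈ $22.0000 each)
After Apr 5: 348 on hand, pool $7,542.00 (≈ $21.6724 each)
After Apr 9: 571 on hand, pool $11,779.00 (≈ $20.6287 each)
Apr 11, sell 304: 304/571 × $11,779.00 → $6,271.13
After Apr 13: 459 on hand, pool $8,963.87 (≈ $19.5291 each)
After Apr 17: 693 on hand, pool $13,877.87 (≈ $20.0258 each)
Apr 20, sell 93: 93/693 × $13,877.87 → $1,862.39
After Apr 21: 724 on hand, pool $13,999.48 (≈ $19.3363 each)
Apr 23, sell 300: 300/724 × $13,999.48 → $5,800.88
Total COGS = $6,271.13 + $1,862.39 + $5,800.88 = $13,934.40
Ending inventory (cost pool remaining) = $8,198.60
Check: goods available $22,133.00 = COGS $13,934.40 + ending $8,198.60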